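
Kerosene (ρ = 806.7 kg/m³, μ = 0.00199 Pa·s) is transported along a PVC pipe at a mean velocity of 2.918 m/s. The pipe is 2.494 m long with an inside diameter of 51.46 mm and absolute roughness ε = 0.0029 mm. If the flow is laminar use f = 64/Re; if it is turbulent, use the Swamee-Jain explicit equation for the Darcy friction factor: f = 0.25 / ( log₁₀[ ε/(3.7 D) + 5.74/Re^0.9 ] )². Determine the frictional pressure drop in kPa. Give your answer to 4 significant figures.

Reynolds number Re = ρVD/μ = 806.7 · 2.918 · 0.05146 / 0.00199 = 6.087e+04.
Re > 4000 → turbulent. Relative roughness ε/D = 2.9e-06/0.05146 = 5.64e-05. Swamee-Jain: f = 0.25/(log₁₀[5.64e-05/3.7 + 5.74/6.087e+04^0.9])² = 0.25/(log₁₀[1.52e-05 + 0.000284])² = 0.25/(-3.524)² = 0.02013.
Darcy-Weisbach: ΔP = f(L/D)(ρV²/2) = 0.02013·(2.494/0.05146)·(806.7·2.918²/2) = 0.02013·48.46·3434 = 3350 Pa.
ΔP = 3350 Pa = 3.350 kPa.

ΔP ≈ 3.350 kPa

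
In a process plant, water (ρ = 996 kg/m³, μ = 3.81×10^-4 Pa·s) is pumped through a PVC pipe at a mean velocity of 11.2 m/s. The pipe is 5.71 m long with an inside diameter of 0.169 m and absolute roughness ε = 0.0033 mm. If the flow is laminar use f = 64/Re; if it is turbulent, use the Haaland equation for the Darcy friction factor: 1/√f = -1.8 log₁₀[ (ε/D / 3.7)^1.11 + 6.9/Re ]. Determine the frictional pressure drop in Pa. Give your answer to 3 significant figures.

ΔP ≈ 21100 Pa

Reynolds number Re = ρVD/μ = 996 · 11.2 · 0.169 / 0.000381 = 4.948e+06.
Re > 4000 → turbulent. Relative roughness ε/D = 3.3e-06/0.169 = 1.95e-05. Haaland: 1/√f = -1.8 log₁₀[(1.95e-05/3.7)^1.11 + 6.9/4.948e+06] = -1.8 log₁₀[1.39e-06 + 1.39e-06] = 10, so f = 0.009999.
Darcy-Weisbach: ΔP = f(L/D)(ρV²/2) = 0.009999·(5.71/0.169)·(996·11.2²/2) = 0.009999·33.79·6.247e+04 = 2.11e+04 Pa.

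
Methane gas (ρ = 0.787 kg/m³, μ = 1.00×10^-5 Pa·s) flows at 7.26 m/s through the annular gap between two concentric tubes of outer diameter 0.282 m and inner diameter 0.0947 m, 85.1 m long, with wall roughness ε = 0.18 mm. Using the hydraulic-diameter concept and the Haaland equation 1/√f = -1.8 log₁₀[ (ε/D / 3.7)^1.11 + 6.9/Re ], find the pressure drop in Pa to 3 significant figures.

ΔP ≈ 204 Pa

Hydraulic diameter D_h = 4A/P = D_o - D_i = 0.282 - 0.0947 = 0.1873 m.
Re = ρVD_h/μ = 0.787·7.26·0.1873/1e-05 = 1.07e+05.
ε/D_h = 0.00018/0.1873 = 0.000961; Haaland gives 1/√f = -1.8 log₁₀[0.000105+6.45e-05] = 6.789, so f = 0.0217.
ΔP = f(L/D_h)(ρV²/2) = 0.0217·85.1/0.1873·20.74 = 204.5 Pa.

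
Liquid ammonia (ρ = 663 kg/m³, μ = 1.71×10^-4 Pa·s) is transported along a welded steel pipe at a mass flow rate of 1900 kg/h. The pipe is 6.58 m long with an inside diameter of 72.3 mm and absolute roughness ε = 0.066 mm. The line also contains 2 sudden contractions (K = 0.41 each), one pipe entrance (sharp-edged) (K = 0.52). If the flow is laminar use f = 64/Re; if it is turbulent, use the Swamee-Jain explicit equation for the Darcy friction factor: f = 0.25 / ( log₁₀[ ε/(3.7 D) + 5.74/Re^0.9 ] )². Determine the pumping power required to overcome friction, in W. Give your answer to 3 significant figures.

P ≈ 0.0347 W

ṁ = 1900 kg/h = 1900/3600 = 0.5278 kg/s.
A = πD²/4 = π(0.0723)²/4 = 0.004106 m²; mean velocity V = ṁ/(ρA) = 0.5278/(663 · 0.004106) = 0.1939 m/s.
Reynolds number Re = ρVD/μ = 663 · 0.1939 · 0.0723 / 0.000171 = 5.435e+04.
Re > 4000 → turbulent. Relative roughness ε/D = 6.6e-05/0.0723 = 0.000913. Swamee-Jain: f = 0.25/(log₁₀[0.000913/3.7 + 5.74/5.435e+04^0.9])² = 0.25/(log₁₀[0.000247 + 0.000314])² = 0.25/(-3.251)² = 0.02365.
Total minor-loss coefficient ΣK = 2·0.41 + 1·0.52 = 1.34.
ΔP = [f·L/D + ΣK]·(ρV²/2) = [0.02365·6.58/0.0723 + 1.34]·(663·0.1939²/2) = [2.153 + 1.34]·12.46 = 43.53 Pa.
Q = ṁ/ρ = 0.5278/663 = 0.000796 m³/s.
Pumping power P = QΔP = 0.000796·43.53 = 0.03465 W = 0.0347 W.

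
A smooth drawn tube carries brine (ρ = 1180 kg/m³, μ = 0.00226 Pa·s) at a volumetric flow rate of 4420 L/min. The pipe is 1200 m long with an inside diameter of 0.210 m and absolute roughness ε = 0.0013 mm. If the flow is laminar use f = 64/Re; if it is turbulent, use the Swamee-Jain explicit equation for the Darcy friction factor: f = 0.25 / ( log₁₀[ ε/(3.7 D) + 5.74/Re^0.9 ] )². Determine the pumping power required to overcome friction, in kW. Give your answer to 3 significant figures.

P ≈ 17.0 kW

Q = 4420 L/min = 4420/60000 = 0.07367 m³/s.
Cross-sectional area A = πD²/4 = π(0.21)²/4 = 0.03464 m²; mean velocity V = Q/A = 0.07367/0.03464 = 2.127 m/s.
Reynolds number Re = ρVD/μ = 1180 · 2.127 · 0.21 / 0.00226 = 2.332e+05.
Re > 4000 → turbulent. Relative roughness ε/D = 1.3e-06/0.21 = 6.19e-06. Swamee-Jain: f = 0.25/(log₁₀[6.19e-06/3.7 + 5.74/2.332e+05^0.9])² = 0.25/(log₁₀[1.67e-06 + 8.47e-05])² = 0.25/(-4.064)² = 0.01514.
Darcy-Weisbach: ΔP = f(L/D)(ρV²/2) = 0.01514·(1200/0.21)·(1180·2.127²/2) = 0.01514·5714·2669 = 2.309e+05 Pa.
Pumping power P = QΔP = 0.07367·2.309e+05 = 17010 W = 17.0 kW.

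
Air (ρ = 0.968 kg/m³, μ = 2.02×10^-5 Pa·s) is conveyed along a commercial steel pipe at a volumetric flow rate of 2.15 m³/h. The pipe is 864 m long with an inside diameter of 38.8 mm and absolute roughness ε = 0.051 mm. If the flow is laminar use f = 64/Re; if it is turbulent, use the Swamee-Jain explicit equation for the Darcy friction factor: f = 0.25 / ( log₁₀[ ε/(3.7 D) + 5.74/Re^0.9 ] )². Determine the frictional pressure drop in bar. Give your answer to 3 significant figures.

ΔP ≈ 0.00187 bar

Q = 2.15 m³/h = 2.15/3600 = 0.0005972 m³/s.
Cross-sectional area A = πD²/4 = π(0.0388)²/4 = 0.001182 m²; mean velocity V = Q/A = 0.0005972/0.001182 = 0.5051 m/s.
Reynolds number Re = ρVD/μ = 0.968 · 0.5051 · 0.0388 / 2.02e-05 = 939.2.
Re < 2300 → laminar flow, so f = 64/Re = 64/939.2 = 0.06815 (the turbulent correlation is not needed).
Darcy-Weisbach: ΔP = f(L/D)(ρV²/2) = 0.06815·(864/0.0388)·(0.968·0.5051²/2) = 0.06815·2.227e+04·0.1235 = 187.4 Pa.
ΔP = 187.4 Pa = 0.00187 bar.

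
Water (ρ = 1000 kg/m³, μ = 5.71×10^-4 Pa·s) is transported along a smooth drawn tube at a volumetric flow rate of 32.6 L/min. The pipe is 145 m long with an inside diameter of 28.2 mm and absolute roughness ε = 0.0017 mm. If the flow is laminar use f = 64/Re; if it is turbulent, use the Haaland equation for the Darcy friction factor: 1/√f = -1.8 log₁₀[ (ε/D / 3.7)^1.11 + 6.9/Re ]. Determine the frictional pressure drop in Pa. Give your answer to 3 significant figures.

Q = 32.6 L/min = 32.6/60000 = 0.0005433 m³/s.
Cross-sectional area A = πD²/4 = π(0.0282)²/4 = 0.0006246 m²; mean velocity V = Q/A = 0.0005433/0.0006246 = 0.8699 m/s.
Reynolds number Re = ρVD/μ = 1000 · 0.8699 · 0.0282 / 0.000571 = 4.296e+04.
Re > 4000 → turbulent. Relative roughness ε/D = 1.7e-06/0.0282 = 6.03e-05. Haaland: 1/√f = -1.8 log₁₀[(6.03e-05/3.7)^1.11 + 6.9/4.296e+04] = -1.8 log₁₀[4.85e-06 + 0.000161] = 6.806, so f = 0.02159.
Darcy-Weisbach: ΔP = f(L/D)(ρV²/2) = 0.02159·(145/0.0282)·(1000·0.8699²/2) = 0.02159·5142·378.4 = 4.2e+04 Pa.

ΔP ≈ 42000 Pa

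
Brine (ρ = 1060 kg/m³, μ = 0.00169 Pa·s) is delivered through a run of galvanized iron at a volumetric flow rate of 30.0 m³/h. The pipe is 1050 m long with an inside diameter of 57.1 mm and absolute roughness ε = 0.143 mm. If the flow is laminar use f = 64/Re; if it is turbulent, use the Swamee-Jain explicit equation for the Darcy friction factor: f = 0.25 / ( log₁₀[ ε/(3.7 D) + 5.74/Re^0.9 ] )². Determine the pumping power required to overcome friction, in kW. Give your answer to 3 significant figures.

P ≈ 22.7 kW

Q = 30.0 m³/h = 30.0/3600 = 0.008333 m³/s.
Cross-sectional area A = πD²/4 = π(0.0571)²/4 = 0.002561 m²; mean velocity V = Q/A = 0.008333/0.002561 = 3.254 m/s.
Reynolds number Re = ρVD/μ = 1060 · 3.254 · 0.0571 / 0.00169 = 1.165e+05.
Re > 4000 → turbulent. Relative roughness ε/D = 0.000143/0.0571 = 0.0025. Swamee-Jain: f = 0.25/(log₁₀[0.0025/3.7 + 5.74/1.165e+05^0.9])² = 0.25/(log₁₀[0.000677 + 0.000158])² = 0.25/(-3.078)² = 0.02638.
Darcy-Weisbach: ΔP = f(L/D)(ρV²/2) = 0.02638·(1050/0.0571)·(1060·3.254²/2) = 0.02638·1.839e+04·5613 = 2.723e+06 Pa.
Pumping power P = QΔP = 0.008333·2.723e+06 = 22690 W = 22.7 kW.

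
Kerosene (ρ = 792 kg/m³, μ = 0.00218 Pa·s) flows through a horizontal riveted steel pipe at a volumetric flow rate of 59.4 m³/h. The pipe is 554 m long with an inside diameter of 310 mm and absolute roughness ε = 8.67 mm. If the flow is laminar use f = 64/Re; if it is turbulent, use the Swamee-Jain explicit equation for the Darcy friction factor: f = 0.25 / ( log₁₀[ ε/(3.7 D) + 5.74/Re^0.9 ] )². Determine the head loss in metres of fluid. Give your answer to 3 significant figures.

h_f ≈ 0.250 m

Q = 59.4 m³/h = 59.4/3600 = 0.0165 m³/s.
Cross-sectional area A = πD²/4 = π(0.31)²/4 = 0.07548 m²; mean velocity V = Q/A = 0.0165/0.07548 = 0.2186 m/s.
Reynolds number Re = ρVD/μ = 792 · 0.2186 · 0.31 / 0.00218 = 2.462e+04.
Re > 4000 → turbulent. Relative roughness ε/D = 0.00867/0.31 = 0.028. Swamee-Jain: f = 0.25/(log₁₀[0.028/3.7 + 5.74/2.462e+04^0.9])² = 0.25/(log₁₀[0.00756 + 0.000641])² = 0.25/(-2.086)² = 0.05744.
Darcy-Weisbach: ΔP = f(L/D)(ρV²/2) = 0.05744·(554/0.31)·(792·0.2186²/2) = 0.05744·1787·18.93 = 1943 Pa.
Head loss h_f = ΔP/(ρg) = 1943/(792·9.81) = 0.250 m.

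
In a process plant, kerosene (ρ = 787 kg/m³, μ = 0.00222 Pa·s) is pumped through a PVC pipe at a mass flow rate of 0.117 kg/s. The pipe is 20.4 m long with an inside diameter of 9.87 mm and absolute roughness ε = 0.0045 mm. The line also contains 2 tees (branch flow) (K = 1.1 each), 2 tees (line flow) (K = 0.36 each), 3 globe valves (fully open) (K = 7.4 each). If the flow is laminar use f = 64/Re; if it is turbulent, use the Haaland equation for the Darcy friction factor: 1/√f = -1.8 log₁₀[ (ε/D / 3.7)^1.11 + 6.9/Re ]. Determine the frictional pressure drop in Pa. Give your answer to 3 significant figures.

ΔP ≈ 144000 Pa

A = πD²/4 = π(0.00987)²/4 = 7.651e-05 m²; mean velocity V = ṁ/(ρA) = 0.117/(787 · 7.651e-05) = 1.943 m/s.
Reynolds number Re = ρVD/μ = 787 · 1.943 · 0.00987 / 0.00222 = 6799.
Re > 4000 → turbulent. Relative roughness ε/D = 4.5e-06/0.00987 = 0.000456. Haaland: 1/√f = -1.8 log₁₀[(0.000456/3.7)^1.11 + 6.9/6799] = -1.8 log₁₀[4.58e-05 + 0.00101] = 5.354, so f = 0.03489.
Total minor-loss coefficient ΣK = 2·1.1 + 2·0.36 + 3·7.4 = 25.1.
ΔP = [f·L/D + ΣK]·(ρV²/2) = [0.03489·20.4/0.00987 + 25.1]·(787·1.943²/2) = [72.1 + 25.1]·1486 = 1.444e+05 Pa.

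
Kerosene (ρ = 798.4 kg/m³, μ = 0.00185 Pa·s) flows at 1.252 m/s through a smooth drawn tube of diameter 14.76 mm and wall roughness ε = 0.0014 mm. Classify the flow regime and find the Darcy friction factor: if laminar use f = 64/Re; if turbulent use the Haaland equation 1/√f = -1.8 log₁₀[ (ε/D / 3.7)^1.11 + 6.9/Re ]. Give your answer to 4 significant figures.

f ≈ 0.03299

Re = ρVD/μ = 798.4·1.252·0.01476/0.00185 = 7975.
Re > 4000 → turbulent. ε/D = 1.4e-06/0.01476 = 9.49e-05; Haaland: 1/√f = -1.8 log₁₀[8.01e-06 + 0.000865] = 5.506, so f = 0.03299.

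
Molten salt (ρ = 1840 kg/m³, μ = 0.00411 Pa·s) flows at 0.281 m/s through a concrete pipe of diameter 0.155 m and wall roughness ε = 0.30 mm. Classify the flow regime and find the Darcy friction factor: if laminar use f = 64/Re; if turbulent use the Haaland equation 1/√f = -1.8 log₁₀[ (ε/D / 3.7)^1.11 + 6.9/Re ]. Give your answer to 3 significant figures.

f ≈ 0.0295

Re = ρVD/μ = 1840·0.281·0.155/0.00411 = 1.95e+04.
Re > 4000 → turbulent. ε/D = 0.0003/0.155 = 0.00194; Haaland: 1/√f = -1.8 log₁₀[0.000228 + 0.000354] = 5.824, so f = 0.02949.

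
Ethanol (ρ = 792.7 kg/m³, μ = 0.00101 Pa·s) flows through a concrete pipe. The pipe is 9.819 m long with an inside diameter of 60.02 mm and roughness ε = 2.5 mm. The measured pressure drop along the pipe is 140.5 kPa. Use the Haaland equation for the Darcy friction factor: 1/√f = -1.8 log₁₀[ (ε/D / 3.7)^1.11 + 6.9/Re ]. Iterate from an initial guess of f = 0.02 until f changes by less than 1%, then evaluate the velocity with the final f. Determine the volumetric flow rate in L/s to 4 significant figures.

Q ≈ 16.20 L/s

Rearranging Darcy-Weisbach: V = √(2·ΔP·D/(f·L·ρ)). With ε/D = 0.0025/0.06002 = 0.0417, iterate starting from f = 0.02:
  f = 0.02 → V = √(2·1.405e+05·0.06002/(0.02·9.819·792.7)) = 10.41 m/s; Re = ρVD/μ = 4.903e+05; f → 0.06603
  f = 0.06603 → V = 5.729 m/s; Re = 2.699e+05; f → 0.06607
Converged (Δf/f < 1%). With the final f = 0.06607: V = √(2·1.405e+05·0.06002/(0.06607·9.819·792.7)) = 5.727 m/s.
Q = V·A = 5.727·(π/4·0.06002²) = 0.0162 m³/s = 16.20 L/s.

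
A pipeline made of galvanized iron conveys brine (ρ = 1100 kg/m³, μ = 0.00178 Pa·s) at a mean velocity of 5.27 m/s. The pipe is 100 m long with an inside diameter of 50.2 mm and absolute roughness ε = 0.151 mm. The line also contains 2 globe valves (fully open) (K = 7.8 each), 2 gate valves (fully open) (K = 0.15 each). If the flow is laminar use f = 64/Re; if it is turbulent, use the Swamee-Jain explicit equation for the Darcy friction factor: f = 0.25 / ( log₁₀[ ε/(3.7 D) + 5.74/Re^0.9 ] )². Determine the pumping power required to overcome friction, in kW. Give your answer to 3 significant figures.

P ≈ 11.2 kW

Reynolds number Re = ρVD/μ = 1100 · 5.27 · 0.0502 / 0.00178 = 1.635e+05.
Re > 4000 → turbulent. Relative roughness ε/D = 0.000151/0.0502 = 0.00301. Swamee-Jain: f = 0.25/(log₁₀[0.00301/3.7 + 5.74/1.635e+05^0.9])² = 0.25/(log₁₀[0.000813 + 0.000117])² = 0.25/(-3.032)² = 0.0272.
Total minor-loss coefficient ΣK = 2·7.8 + 2·0.15 = 15.9.
ΔP = [f·L/D + ΣK]·(ρV²/2) = [0.0272·100/0.0502 + 15.9]·(1100·5.27²/2) = [54.18 + 15.9]·1.528e+04 = 1.071e+06 Pa.
Q = V·A = 5.27·0.001979 = 0.01043 m³/s.
Pumping power P = QΔP = 0.01043·1.071e+06 = 11170 W = 11.2 kW.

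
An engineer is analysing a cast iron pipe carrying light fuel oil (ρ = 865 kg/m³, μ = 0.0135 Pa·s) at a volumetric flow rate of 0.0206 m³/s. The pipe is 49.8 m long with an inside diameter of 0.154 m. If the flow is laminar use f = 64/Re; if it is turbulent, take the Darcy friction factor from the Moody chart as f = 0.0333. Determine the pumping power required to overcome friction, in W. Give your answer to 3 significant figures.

Cross-sectional area A = πD²/4 = π(0.154)²/4 = 0.01863 m²; mean velocity V = Q/A = 0.0206/0.01863 = 1.106 m/s.
Reynolds number Re = ρVD/μ = 865 · 1.106 · 0.154 / 0.0135 = 1.091e+04.
Re > 4000 → turbulent; use the Moody-chart value f = 0.0333.
Darcy-Weisbach: ΔP = f(L/D)(ρV²/2) = 0.0333·(49.8/0.154)·(865·1.106²/2) = 0.0333·323.4·529 = 5697 Pa.
Pumping power P = QΔP = 0.0206·5697 = 117.3 W = 117 W.

P ≈ 117 W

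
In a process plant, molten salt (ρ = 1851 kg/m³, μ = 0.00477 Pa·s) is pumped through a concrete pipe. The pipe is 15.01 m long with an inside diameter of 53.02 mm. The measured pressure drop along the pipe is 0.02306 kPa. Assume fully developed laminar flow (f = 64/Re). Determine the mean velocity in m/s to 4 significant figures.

V ≈ 0.02829 m/s

For laminar flow, f = 64/Re with Re = ρVD/μ, so Darcy-Weisbach reduces to ΔP = 32μLV/D². Solving for V: V = ΔP·D²/(32μL) = 23.06·(0.05302)²/(32·0.00477·15.01) = 0.02829 m/s.
Check: Re = ρVD/μ = 1851·0.02829·0.05302/0.00477 = 582.1 < 2300, so the laminar assumption holds.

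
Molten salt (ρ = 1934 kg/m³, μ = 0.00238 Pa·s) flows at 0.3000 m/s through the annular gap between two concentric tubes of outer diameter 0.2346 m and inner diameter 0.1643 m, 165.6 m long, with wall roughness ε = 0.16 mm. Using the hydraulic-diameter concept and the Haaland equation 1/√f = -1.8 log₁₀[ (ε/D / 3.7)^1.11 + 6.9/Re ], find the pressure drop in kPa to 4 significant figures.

ΔP ≈ 6.295 kPa

Hydraulic diameter D_h = 4A/P = D_o - D_i = 0.2346 - 0.1643 = 0.0703 m.
Re = ρVD_h/μ = 1934·0.3·0.0703/0.00238 = 1.714e+04.
ε/D_h = 0.00016/0.0703 = 0.00228; Haaland gives 1/√f = -1.8 log₁₀[0.000273+0.000403] = 5.707, so f = 0.0307.
ΔP = f(L/D_h)(ρV²/2) = 0.0307·165.6/0.0703·87.03 = 6295 Pa.
ΔP = 6.295 kPa.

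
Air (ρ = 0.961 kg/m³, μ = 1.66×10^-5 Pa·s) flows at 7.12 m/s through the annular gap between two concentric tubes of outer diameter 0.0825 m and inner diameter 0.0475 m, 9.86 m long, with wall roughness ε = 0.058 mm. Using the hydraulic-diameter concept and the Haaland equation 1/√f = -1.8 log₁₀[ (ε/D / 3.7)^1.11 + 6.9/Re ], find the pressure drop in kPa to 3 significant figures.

ΔP ≈ 0.210 kPa

Hydraulic diameter D_h = 4A/P = D_o - D_i = 0.0825 - 0.0475 = 0.035 m.
Re = ρVD_h/μ = 0.961·7.12·0.035/1.66e-05 = 1.443e+04.
ε/D_h = 5.8e-05/0.035 = 0.00166; Haaland gives 1/√f = -1.8 log₁₀[0.000192+0.000478] = 5.713, so f = 0.03064.
ΔP = f(L/D_h)(ρV²/2) = 0.03064·9.86/0.035·24.36 = 210.2 Pa.
ΔP = 0.210 kPa.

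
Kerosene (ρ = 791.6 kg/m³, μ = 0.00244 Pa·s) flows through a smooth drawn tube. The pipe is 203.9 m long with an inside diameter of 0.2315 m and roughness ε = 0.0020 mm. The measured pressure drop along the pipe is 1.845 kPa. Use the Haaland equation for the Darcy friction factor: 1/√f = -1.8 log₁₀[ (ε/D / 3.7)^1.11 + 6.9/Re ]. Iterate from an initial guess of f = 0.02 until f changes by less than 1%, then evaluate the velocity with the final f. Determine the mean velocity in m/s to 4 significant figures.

V ≈ 0.4876 m/s

Rearranging Darcy-Weisbach: V = √(2·ΔP·D/(f·L·ρ)). With ε/D = 2e-06/0.2315 = 8.64e-06, iterate starting from f = 0.02:
  f = 0.02 → V = √(2·1845·0.2315/(0.02·203.9·791.6)) = 0.5144 m/s; Re = ρVD/μ = 3.863e+04; f → 0.02199
  f = 0.02199 → V = 0.4906 m/s; Re = 3.685e+04; f → 0.02223
  f = 0.02223 → V = 0.4879 m/s; Re = 3.665e+04; f → 0.02226
Converged (Δf/f < 1%). With the final f = 0.02226: V = √(2·1845·0.2315/(0.02226·203.9·791.6)) = 0.4876 m/s.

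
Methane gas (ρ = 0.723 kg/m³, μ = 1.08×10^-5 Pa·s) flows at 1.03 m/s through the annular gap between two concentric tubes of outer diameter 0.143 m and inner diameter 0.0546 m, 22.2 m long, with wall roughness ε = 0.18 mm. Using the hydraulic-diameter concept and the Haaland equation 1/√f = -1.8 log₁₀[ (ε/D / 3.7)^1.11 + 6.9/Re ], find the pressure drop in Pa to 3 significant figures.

Hydraulic diameter D_h = 4A/P = D_o - D_i = 0.143 - 0.0546 = 0.0884 m.
Re = ρVD_h/μ = 0.723·1.03·0.0884/1.08e-05 = 6095.
ε/D_h = 0.00018/0.0884 = 0.00204; Haaland gives 1/√f = -1.8 log₁₀[0.000241+0.00113] = 5.152, so f = 0.03767.
ΔP = f(L/D_h)(ρV²/2) = 0.03767·22.2/0.0884·0.3835 = 3.628 Pa.

ΔP ≈ 3.63 Pa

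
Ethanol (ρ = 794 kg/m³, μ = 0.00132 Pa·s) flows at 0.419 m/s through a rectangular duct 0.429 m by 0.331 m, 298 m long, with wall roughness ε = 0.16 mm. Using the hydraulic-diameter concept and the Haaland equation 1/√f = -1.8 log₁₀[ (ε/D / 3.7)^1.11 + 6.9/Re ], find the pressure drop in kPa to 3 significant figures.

Hydraulic diameter D_h = 4A/P = 4·(0.429·0.331)/(2·(0.429+0.331)) = 0.568/1.52 = 0.3737 m.
Re = ρVD_h/μ = 794·0.419·0.3737/0.00132 = 9.418e+04.
ε/D_h = 0.00016/0.3737 = 0.000428; Haaland gives 1/√f = -1.8 log₁₀[4.27e-05+7.33e-05] = 7.084, so f = 0.01993.
ΔP = f(L/D_h)(ρV²/2) = 0.01993·298/0.3737·69.7 = 1108 Pa.
ΔP = 1.11 kPa.

ΔP ≈ 1.11 kPa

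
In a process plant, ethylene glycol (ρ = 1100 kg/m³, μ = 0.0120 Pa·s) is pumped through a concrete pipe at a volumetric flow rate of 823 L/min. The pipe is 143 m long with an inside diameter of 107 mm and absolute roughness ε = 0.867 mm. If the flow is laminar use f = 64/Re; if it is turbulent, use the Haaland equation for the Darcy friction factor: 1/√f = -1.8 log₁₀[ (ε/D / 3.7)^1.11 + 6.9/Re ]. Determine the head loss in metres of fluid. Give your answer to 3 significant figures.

Q = 823 L/min = 823/60000 = 0.01372 m³/s.
Cross-sectional area A = πD²/4 = π(0.107)²/4 = 0.008992 m²; mean velocity V = Q/A = 0.01372/0.008992 = 1.525 m/s.
Reynolds number Re = ρVD/μ = 1100 · 1.525 · 0.107 / 0.012 = 1.496e+04.
Re > 4000 → turbulent. Relative roughness ε/D = 0.000867/0.107 = 0.0081. Haaland: 1/√f = -1.8 log₁₀[(0.0081/3.7)^1.11 + 6.9/1.496e+04] = -1.8 log₁₀[0.00112 + 0.000461] = 5.044, so f = 0.03931.
Darcy-Weisbach: ΔP = f(L/D)(ρV²/2) = 0.03931·(143/0.107)·(1100·1.525²/2) = 0.03931·1336·1280 = 6.724e+04 Pa.
Head loss h_f = ΔP/(ρg) = 6.724e+04/(1100·9.81) = 6.23 m.

h_f ≈ 6.23 m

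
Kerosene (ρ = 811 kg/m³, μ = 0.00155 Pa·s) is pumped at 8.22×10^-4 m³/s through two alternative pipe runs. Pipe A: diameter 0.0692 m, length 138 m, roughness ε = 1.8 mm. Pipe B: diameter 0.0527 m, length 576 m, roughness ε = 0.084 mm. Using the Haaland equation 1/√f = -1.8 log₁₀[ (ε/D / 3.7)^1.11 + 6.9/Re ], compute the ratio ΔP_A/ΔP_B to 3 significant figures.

Pipe A: V = Q/A = 0.000822/0.003761 = 0.2186 m/s; Re = 7913; ε/D = 0.026; Haaland → f = 0.05806; ΔP_A = f(L/D)(ρV²/2) = 2243 Pa.
Pipe B: V = Q/A = 0.000822/0.002181 = 0.3768 m/s; Re = 1.039e+04; ε/D = 0.00159; Haaland → f = 0.03271; ΔP_B = f(L/D)(ρV²/2) = 2.059e+04 Pa.
ΔP_A/ΔP_B = 2243/2.059e+04 = 0.109.

ΔP_A/ΔP_B ≈ 0.109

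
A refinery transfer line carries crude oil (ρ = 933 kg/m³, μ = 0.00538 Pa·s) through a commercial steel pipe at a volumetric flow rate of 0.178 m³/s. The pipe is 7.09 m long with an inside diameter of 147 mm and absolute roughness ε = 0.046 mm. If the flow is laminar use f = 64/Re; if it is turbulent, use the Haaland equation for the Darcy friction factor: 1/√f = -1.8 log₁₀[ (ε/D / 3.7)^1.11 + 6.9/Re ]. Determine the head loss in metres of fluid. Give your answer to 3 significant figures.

Cross-sectional area A = πD²/4 = π(0.147)²/4 = 0.01697 m²; mean velocity V = Q/A = 0.178/0.01697 = 10.49 m/s.
Reynolds number Re = ρVD/μ = 933 · 10.49 · 0.147 / 0.00538 = 2.674e+05.
Re > 4000 → turbulent. Relative roughness ε/D = 4.6e-05/0.147 = 0.000313. Haaland: 1/√f = -1.8 log₁₀[(0.000313/3.7)^1.11 + 6.9/2.674e+05] = -1.8 log₁₀[3.01e-05 + 2.58e-05] = 7.654, so f = 0.01707.
Darcy-Weisbach: ΔP = f(L/D)(ρV²/2) = 0.01707·(7.09/0.147)·(933·10.49²/2) = 0.01707·48.23·5.131e+04 = 4.225e+04 Pa.
Head loss h_f = ΔP/(ρg) = 4.225e+04/(933·9.81) = 4.62 m.

h_f ≈ 4.62 m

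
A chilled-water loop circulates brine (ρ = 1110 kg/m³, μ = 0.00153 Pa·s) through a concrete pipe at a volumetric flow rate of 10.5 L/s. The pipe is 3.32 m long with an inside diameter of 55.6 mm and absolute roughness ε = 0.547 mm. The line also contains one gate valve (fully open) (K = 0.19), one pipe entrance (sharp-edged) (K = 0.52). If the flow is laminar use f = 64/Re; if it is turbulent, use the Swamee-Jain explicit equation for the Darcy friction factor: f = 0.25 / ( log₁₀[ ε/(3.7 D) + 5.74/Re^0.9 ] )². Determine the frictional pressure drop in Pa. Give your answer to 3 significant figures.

ΔP ≈ 31100 Pa

Q = 10.5 L/s = 10.5/1000 = 0.0105 m³/s.
Cross-sectional area A = πD²/4 = π(0.0556)²/4 = 0.002428 m²; mean velocity V = Q/A = 0.0105/0.002428 = 4.325 m/s.
Reynolds number Re = ρVD/μ = 1110 · 4.325 · 0.0556 / 0.00153 = 1.744e+05.
Re > 4000 → turbulent. Relative roughness ε/D = 0.000547/0.0556 = 0.00984. Swamee-Jain: f = 0.25/(log₁₀[0.00984/3.7 + 5.74/1.744e+05^0.9])² = 0.25/(log₁₀[0.00266 + 0.00011])² = 0.25/(-2.558)² = 0.03822.
Total minor-loss coefficient ΣK = 1·0.19 + 1·0.52 = 0.71.
ΔP = [f·L/D + ΣK]·(ρV²/2) = [0.03822·3.32/0.0556 + 0.71]·(1110·4.325²/2) = [2.282 + 0.71]·1.038e+04 = 3.106e+04 Pa.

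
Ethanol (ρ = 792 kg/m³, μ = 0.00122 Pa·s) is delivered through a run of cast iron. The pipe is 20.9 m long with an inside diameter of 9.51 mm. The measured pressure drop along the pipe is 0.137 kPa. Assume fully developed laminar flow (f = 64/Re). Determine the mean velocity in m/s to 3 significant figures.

For laminar flow, f = 64/Re with Re = ρVD/μ, so Darcy-Weisbach reduces to ΔP = 32μLV/D². Solving for V: V = ΔP·D²/(32μL) = 137·(0.00951)²/(32·0.00122·20.9) = 0.01519 m/s.
Check: Re = ρVD/μ = 792·0.01519·0.00951/0.00122 = 93.75 < 2300, so the laminar assumption holds.

V ≈ 0.0152 m/s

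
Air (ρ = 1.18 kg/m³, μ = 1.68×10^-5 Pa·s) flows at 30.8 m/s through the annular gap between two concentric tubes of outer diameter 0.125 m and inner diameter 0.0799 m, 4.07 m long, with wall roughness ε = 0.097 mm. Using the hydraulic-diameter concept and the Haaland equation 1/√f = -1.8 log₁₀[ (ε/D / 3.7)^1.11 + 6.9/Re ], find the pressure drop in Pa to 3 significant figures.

ΔP ≈ 1280 Pa

Hydraulic diameter D_h = 4A/P = D_o - D_i = 0.125 - 0.0799 = 0.0451 m.
Re = ρVD_h/μ = 1.18·30.8·0.0451/1.68e-05 = 9.757e+04.
ε/D_h = 9.7e-05/0.0451 = 0.00215; Haaland gives 1/√f = -1.8 log₁₀[0.000256+7.07e-05] = 6.274, so f = 0.0254.
ΔP = f(L/D_h)(ρV²/2) = 0.0254·4.07/0.0451·559.7 = 1283 Pa.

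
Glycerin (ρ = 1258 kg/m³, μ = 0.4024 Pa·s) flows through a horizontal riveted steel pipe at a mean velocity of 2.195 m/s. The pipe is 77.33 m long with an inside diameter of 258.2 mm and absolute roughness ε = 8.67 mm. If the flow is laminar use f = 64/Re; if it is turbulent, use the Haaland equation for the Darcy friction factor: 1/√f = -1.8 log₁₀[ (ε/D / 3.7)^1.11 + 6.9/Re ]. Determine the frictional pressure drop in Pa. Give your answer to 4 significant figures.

ΔP ≈ 32790 Pa

Reynolds number Re = ρVD/μ = 1258 · 2.195 · 0.2582 / 0.402 = 1772.
Re < 2300 → laminar flow, so f = 64/Re = 64/1772 = 0.03612 (the turbulent correlation is not needed).
Darcy-Weisbach: ΔP = f(L/D)(ρV²/2) = 0.03612·(77.33/0.2582)·(1258·2.195²/2) = 0.03612·299.5·3031 = 3.279e+04 Pa.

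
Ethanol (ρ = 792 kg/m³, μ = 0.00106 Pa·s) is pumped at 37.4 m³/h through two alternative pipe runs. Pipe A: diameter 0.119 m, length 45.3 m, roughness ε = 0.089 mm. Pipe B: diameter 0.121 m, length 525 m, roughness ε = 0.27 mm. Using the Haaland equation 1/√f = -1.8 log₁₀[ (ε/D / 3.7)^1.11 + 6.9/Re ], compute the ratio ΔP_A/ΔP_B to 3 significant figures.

ΔP_A/ΔP_B ≈ 0.0779

Pipe A: V = Q/A = 0.01039/0.01112 = 0.9341 m/s; Re = 8.305e+04; ε/D = 0.000748; Haaland → f = 0.02149; ΔP_A = f(L/D)(ρV²/2) = 2827 Pa.
Pipe B: V = Q/A = 0.01039/0.0115 = 0.9035 m/s; Re = 8.168e+04; ε/D = 0.00223; Haaland → f = 0.02587; ΔP_B = f(L/D)(ρV²/2) = 3.628e+04 Pa.
ΔP_A/ΔP_B = 2827/3.628e+04 = 0.0779.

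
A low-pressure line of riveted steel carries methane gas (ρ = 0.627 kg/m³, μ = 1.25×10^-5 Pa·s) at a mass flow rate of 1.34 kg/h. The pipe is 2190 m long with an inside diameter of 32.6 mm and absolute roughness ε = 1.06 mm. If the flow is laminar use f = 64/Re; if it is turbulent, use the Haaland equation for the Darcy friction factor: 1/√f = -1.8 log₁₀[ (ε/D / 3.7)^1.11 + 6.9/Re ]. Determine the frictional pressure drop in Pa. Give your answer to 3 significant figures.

ΔP ≈ 586 Pa

ṁ = 1.34 kg/h = 1.34/3600 = 0.0003722 kg/s.
A = πD²/4 = π(0.0326)²/4 = 0.0008347 m²; mean velocity V = ṁ/(ρA) = 0.0003722/(0.627 · 0.0008347) = 0.7112 m/s.
Reynolds number Re = ρVD/μ = 0.627 · 0.7112 · 0.0326 / 1.25e-05 = 1163.
Re < 2300 → laminar flow, so f = 64/Re = 64/1163 = 0.05503 (the turbulent correlation is not needed).
Darcy-Weisbach: ΔP = f(L/D)(ρV²/2) = 0.05503·(2190/0.0326)·(0.627·0.7112²/2) = 0.05503·6.718e+04·0.1586 = 586.2 Pa.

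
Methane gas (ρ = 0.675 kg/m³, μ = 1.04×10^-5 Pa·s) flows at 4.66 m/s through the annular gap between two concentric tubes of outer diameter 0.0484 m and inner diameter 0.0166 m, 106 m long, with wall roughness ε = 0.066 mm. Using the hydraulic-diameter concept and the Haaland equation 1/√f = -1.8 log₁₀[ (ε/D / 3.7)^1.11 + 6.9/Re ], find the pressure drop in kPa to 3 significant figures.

ΔP ≈ 0.829 kPa

Hydraulic diameter D_h = 4A/P = D_o - D_i = 0.0484 - 0.0166 = 0.0318 m.
Re = ρVD_h/μ = 0.675·4.66·0.0318/1.04e-05 = 9618.
ε/D_h = 6.6e-05/0.0318 = 0.00208; Haaland gives 1/√f = -1.8 log₁₀[0.000246+0.000717] = 5.429, so f = 0.03393.
ΔP = f(L/D_h)(ρV²/2) = 0.03393·106/0.0318·7.329 = 828.9 Pa.
ΔP = 0.829 kPa.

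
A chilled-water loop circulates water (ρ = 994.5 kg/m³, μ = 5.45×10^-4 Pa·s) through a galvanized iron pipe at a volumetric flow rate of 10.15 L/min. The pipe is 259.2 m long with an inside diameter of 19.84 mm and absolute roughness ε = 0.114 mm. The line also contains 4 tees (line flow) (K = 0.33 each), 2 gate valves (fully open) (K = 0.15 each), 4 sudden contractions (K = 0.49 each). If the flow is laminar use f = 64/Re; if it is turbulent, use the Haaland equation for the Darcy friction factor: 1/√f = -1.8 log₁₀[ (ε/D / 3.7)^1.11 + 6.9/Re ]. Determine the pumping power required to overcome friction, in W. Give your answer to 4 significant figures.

P ≈ 11.73 W

Q = 10.15 L/min = 10.15/60000 = 0.0001692 m³/s.
Cross-sectional area A = πD²/4 = π(0.01984)²/4 = 0.0003092 m²; mean velocity V = Q/A = 0.0001692/0.0003092 = 0.5472 m/s.
Reynolds number Re = ρVD/μ = 994.5 · 0.5472 · 0.01984 / 0.000545 = 1.981e+04.
Re > 4000 → turbulent. Relative roughness ε/D = 0.000114/0.01984 = 0.00575. Haaland: 1/√f = -1.8 log₁₀[(0.00575/3.7)^1.11 + 6.9/1.981e+04] = -1.8 log₁₀[0.000762 + 0.000348] = 5.318, so f = 0.03536.
Total minor-loss coefficient ΣK = 4·0.33 + 2·0.15 + 4·0.49 = 3.58.
ΔP = [f·L/D + ΣK]·(ρV²/2) = [0.03536·259.2/0.01984 + 3.58]·(994.5·0.5472²/2) = [462 + 3.58]·148.9 = 6.931e+04 Pa.
Pumping power P = QΔP = 0.0001692·6.931e+04 = 11.726 W = 11.73 W.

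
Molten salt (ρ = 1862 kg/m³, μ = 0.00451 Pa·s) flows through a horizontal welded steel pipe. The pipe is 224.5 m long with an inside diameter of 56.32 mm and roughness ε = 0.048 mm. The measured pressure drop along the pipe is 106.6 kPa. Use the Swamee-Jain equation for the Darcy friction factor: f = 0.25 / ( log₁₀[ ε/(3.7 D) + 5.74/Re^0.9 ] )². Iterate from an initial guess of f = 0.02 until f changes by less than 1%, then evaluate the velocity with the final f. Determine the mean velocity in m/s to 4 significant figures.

V ≈ 1.035 m/s

Rearranging Darcy-Weisbach: V = √(2·ΔP·D/(f·L·ρ)). With ε/D = 4.8e-05/0.05632 = 0.000852, iterate starting from f = 0.02:
  f = 0.02 → V = √(2·1.066e+05·0.05632/(0.02·224.5·1862)) = 1.198 m/s; Re = ρVD/μ = 2.787e+04; f → 0.0261
  f = 0.0261 → V = 1.049 m/s; Re = 2.439e+04; f → 0.02675
  f = 0.02675 → V = 1.036 m/s; Re = 2.41e+04; f → 0.02681
Converged (Δf/f < 1%). With the final f = 0.02681: V = √(2·1.066e+05·0.05632/(0.02681·224.5·1862)) = 1.035 m/s.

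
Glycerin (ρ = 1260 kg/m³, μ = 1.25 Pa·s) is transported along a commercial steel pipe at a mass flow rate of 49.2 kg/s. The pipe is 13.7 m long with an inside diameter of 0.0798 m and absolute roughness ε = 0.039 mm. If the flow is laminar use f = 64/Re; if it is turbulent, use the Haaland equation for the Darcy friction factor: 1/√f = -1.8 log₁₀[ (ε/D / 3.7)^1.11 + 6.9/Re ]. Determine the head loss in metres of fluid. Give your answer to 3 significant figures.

A = πD²/4 = π(0.0798)²/4 = 0.005001 m²; mean velocity V = ṁ/(ρA) = 49.2/(1260 · 0.005001) = 7.807 m/s.
Reynolds number Re = ρVD/μ = 1260 · 7.807 · 0.0798 / 1.25 = 628.
Re < 2300 → laminar flow, so f = 64/Re = 64/628 = 0.1019 (the turbulent correlation is not needed).
Darcy-Weisbach: ΔP = f(L/D)(ρV²/2) = 0.1019·(13.7/0.0798)·(1260·7.807²/2) = 0.1019·171.7·3.84e+04 = 6.719e+05 Pa.
Head loss h_f = ΔP/(ρg) = 6.719e+05/(1260·9.81) = 54.4 m.

h_f ≈ 54.4 m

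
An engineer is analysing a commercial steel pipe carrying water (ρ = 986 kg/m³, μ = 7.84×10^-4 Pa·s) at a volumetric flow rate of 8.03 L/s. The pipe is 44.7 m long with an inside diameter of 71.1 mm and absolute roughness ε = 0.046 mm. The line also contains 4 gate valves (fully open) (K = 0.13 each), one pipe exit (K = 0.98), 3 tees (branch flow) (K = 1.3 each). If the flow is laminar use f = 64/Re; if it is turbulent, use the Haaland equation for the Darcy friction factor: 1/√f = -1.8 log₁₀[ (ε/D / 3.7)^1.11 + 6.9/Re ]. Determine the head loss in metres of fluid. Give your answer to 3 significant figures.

h_f ≈ 3.68 m

Q = 8.03 L/s = 8.03/1000 = 0.00803 m³/s.
Cross-sectional area A = πD²/4 = π(0.0711)²/4 = 0.00397 m²; mean velocity V = Q/A = 0.00803/0.00397 = 2.022 m/s.
Reynolds number Re = ρVD/μ = 986 · 2.022 · 0.0711 / 0.000784 = 1.808e+05.
Re > 4000 → turbulent. Relative roughness ε/D = 4.6e-05/0.0711 = 0.000647. Haaland: 1/√f = -1.8 log₁₀[(0.000647/3.7)^1.11 + 6.9/1.808e+05] = -1.8 log₁₀[6.75e-05 + 3.82e-05] = 7.157, so f = 0.01952.
Total minor-loss coefficient ΣK = 4·0.13 + 1·0.98 + 3·1.3 = 5.4.
ΔP = [f·L/D + ΣK]·(ρV²/2) = [0.01952·44.7/0.0711 + 5.4]·(986·2.022²/2) = [12.27 + 5.4]·2017 = 3.564e+04 Pa.
Head loss h_f = ΔP/(ρg) = 3.564e+04/(986·9.81) = 3.68 m.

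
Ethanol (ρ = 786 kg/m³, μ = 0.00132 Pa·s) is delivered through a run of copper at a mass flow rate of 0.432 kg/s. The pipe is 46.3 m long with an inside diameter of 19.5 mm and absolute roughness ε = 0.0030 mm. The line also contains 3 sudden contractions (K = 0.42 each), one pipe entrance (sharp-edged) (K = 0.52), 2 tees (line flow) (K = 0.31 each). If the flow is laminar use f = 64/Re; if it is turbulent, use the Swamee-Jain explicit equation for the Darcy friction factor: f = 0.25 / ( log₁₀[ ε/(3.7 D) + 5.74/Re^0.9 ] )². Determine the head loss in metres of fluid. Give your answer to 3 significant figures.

A = πD²/4 = π(0.0195)²/4 = 0.0002986 m²; mean velocity V = ṁ/(ρA) = 0.432/(786 · 0.0002986) = 1.84 m/s.
Reynolds number Re = ρVD/μ = 786 · 1.84 · 0.0195 / 0.00132 = 2.137e+04.
Re > 4000 → turbulent. Relative roughness ε/D = 3e-06/0.0195 = 0.000154. Swamee-Jain: f = 0.25/(log₁₀[0.000154/3.7 + 5.74/2.137e+04^0.9])² = 0.25/(log₁₀[4.16e-05 + 0.000728])² = 0.25/(-3.114)² = 0.02578.
Total minor-loss coefficient ΣK = 3·0.42 + 1·0.52 + 2·0.31 = 2.4.
ΔP = [f·L/D + ΣK]·(ρV²/2) = [0.02578·46.3/0.0195 + 2.4]·(786·1.84²/2) = [61.22 + 2.4]·1331 = 8.469e+04 Pa.
Head loss h_f = ΔP/(ρg) = 8.469e+04/(786·9.81) = 11.0 m.

h_f ≈ 11.0 m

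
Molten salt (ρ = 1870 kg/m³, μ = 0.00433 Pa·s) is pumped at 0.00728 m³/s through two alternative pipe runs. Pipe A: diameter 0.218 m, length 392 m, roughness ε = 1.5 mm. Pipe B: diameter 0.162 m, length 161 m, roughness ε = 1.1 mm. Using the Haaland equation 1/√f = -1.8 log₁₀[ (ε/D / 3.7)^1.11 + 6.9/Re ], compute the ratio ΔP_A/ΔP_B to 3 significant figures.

Pipe A: V = Q/A = 0.00728/0.03733 = 0.195 m/s; Re = 1.836e+04; ε/D = 0.00688; Haaland → f = 0.03711; ΔP_A = f(L/D)(ρV²/2) = 2374 Pa.
Pipe B: V = Q/A = 0.00728/0.02061 = 0.3532 m/s; Re = 2.471e+04; ε/D = 0.00679; Haaland → f = 0.03615; ΔP_B = f(L/D)(ρV²/2) = 4190 Pa.
ΔP_A/ΔP_B = 2374/4190 = 0.566.

ΔP_A/ΔP_B ≈ 0.566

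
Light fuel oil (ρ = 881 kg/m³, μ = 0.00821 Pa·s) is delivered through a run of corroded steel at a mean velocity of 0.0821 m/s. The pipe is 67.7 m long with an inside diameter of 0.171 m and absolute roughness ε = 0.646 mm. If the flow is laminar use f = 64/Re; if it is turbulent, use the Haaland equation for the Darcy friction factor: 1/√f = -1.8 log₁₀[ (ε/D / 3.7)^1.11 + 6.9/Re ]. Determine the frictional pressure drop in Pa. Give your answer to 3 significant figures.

Reynolds number Re = ρVD/μ = 881 · 0.0821 · 0.171 / 0.00821 = 1507.
Re < 2300 → laminar flow, so f = 64/Re = 64/1507 = 0.04248 (the turbulent correlation is not needed).
Darcy-Weisbach: ΔP = f(L/D)(ρV²/2) = 0.04248·(67.7/0.171)·(881·0.0821²/2) = 0.04248·395.9·2.969 = 49.94 Pa.

ΔP ≈ 49.9 Pa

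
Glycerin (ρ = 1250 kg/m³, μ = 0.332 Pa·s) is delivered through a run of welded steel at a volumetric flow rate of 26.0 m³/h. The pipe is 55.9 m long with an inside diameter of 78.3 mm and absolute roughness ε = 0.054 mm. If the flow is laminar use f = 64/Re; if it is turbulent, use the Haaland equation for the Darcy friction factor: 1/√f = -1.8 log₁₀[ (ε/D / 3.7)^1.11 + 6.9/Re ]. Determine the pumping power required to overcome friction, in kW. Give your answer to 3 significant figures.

Q = 26.0 m³/h = 26.0/3600 = 0.007222 m³/s.
Cross-sectional area A = πD²/4 = π(0.0783)²/4 = 0.004815 m²; mean velocity V = Q/A = 0.007222/0.004815 = 1.5 m/s.
Reynolds number Re = ρVD/μ = 1250 · 1.5 · 0.0783 / 0.332 = 442.2.
Re < 2300 → laminar flow, so f = 64/Re = 64/442.2 = 0.1447 (the turbulent correlation is not needed).
Darcy-Weisbach: ΔP = f(L/D)(ρV²/2) = 0.1447·(55.9/0.0783)·(1250·1.5²/2) = 0.1447·713.9·1406 = 1.453e+05 Pa.
Pumping power P = QΔP = 0.007222·1.453e+05 = 1049 W = 1.05 kW.

P ≈ 1.05 kW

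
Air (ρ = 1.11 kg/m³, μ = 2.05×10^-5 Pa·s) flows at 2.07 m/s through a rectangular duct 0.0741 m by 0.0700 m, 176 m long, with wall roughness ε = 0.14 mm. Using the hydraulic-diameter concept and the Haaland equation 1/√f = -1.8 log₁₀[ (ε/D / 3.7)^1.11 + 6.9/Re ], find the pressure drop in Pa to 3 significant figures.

Hydraulic diameter D_h = 4A/P = 4·(0.0741·0.07)/(2·(0.0741+0.07)) = 0.02075/0.2882 = 0.07199 m.
Re = ρVD_h/μ = 1.11·2.07·0.07199/2.05e-05 = 8069.
ε/D_h = 0.00014/0.07199 = 0.00194; Haaland gives 1/√f = -1.8 log₁₀[0.000229+0.000855] = 5.337, so f = 0.03511.
ΔP = f(L/D_h)(ρV²/2) = 0.03511·176/0.07199·2.378 = 204.1 Pa.

ΔP ≈ 204 Pa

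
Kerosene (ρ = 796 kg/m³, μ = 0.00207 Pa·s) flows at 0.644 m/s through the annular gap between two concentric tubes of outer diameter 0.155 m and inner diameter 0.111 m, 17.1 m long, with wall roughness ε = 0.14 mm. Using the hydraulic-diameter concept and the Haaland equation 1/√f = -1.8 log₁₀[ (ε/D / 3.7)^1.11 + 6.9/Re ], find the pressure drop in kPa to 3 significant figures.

Hydraulic diameter D_h = 4A/P = D_o - D_i = 0.155 - 0.111 = 0.044 m.
Re = ρVD_h/μ = 796·0.644·0.044/0.00207 = 1.09e+04.
ε/D_h = 0.00014/0.044 = 0.00318; Haaland gives 1/√f = -1.8 log₁₀[0.000396+0.000633] = 5.378, so f = 0.03458.
ΔP = f(L/D_h)(ρV²/2) = 0.03458·17.1/0.044·165.1 = 2218 Pa.
ΔP = 2.22 kPa.

ΔP ≈ 2.22 kPa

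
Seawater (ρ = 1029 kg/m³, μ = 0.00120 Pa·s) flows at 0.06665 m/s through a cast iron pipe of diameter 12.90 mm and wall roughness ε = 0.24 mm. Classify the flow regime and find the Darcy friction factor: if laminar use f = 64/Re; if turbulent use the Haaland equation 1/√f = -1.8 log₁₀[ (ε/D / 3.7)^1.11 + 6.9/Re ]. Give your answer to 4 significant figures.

f ≈ 0.08681

Re = ρVD/μ = 1029·0.06665·0.0129/0.0012 = 737.3.
Re < 2300 → laminar, so f = 64/Re = 0.08681 (roughness is irrelevant in laminar flow).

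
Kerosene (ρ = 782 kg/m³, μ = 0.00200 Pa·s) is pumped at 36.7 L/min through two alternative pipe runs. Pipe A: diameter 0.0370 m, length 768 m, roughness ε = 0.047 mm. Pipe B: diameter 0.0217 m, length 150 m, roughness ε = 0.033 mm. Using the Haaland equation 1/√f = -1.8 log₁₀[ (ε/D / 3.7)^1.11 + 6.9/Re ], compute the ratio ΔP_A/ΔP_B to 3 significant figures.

Pipe A: V = Q/A = 0.0006117/0.001075 = 0.5689 m/s; Re = 8230; ε/D = 0.00127; Haaland → f = 0.03411; ΔP_A = f(L/D)(ρV²/2) = 8.958e+04 Pa.
Pipe B: V = Q/A = 0.0006117/0.0003698 = 1.654 m/s; Re = 1.403e+04; ε/D = 0.00152; Haaland → f = 0.03059; ΔP_B = f(L/D)(ρV²/2) = 2.261e+05 Pa.
ΔP_A/ΔP_B = 8.958e+04/2.261e+05 = 0.396.

ΔP_A/ΔP_B ≈ 0.396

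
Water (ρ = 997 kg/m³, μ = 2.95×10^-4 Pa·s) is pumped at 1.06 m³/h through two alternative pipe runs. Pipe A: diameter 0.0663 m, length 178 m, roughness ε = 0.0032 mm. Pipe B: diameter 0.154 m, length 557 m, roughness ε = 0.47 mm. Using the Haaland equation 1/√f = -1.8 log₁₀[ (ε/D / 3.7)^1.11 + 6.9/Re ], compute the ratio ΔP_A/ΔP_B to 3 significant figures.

ΔP_A/ΔP_B ≈ 15.5

Pipe A: V = Q/A = 0.0002944/0.003452 = 0.08529 m/s; Re = 1.911e+04; ε/D = 4.83e-05; Haaland → f = 0.02611; ΔP_A = f(L/D)(ρV²/2) = 254.2 Pa.
Pipe B: V = Q/A = 0.0002944/0.01863 = 0.01581 m/s; Re = 8227; ε/D = 0.00305; Haaland → f = 0.03632; ΔP_B = f(L/D)(ρV²/2) = 16.37 Pa.
ΔP_A/ΔP_B = 254.2/16.37 = 15.5.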